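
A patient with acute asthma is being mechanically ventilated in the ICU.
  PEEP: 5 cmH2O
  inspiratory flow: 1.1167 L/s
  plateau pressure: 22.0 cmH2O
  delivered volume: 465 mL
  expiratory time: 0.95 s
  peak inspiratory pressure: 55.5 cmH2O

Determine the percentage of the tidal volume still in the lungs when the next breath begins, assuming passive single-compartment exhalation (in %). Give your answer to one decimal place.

R = (PIP − Pplat)/V̇ = (55.5 − 22.0) / 1.1167 = 33.5/1.1167 = 29.999 cmH2O·s/L.
C = Vt/(Pplat − PEEP) = 465.0 / (22.0 − 5) = 465.0/17.0 = 27.353 mL/cmH2O.
τ = R × C = 29.999 × 0.02735 L/cmH2O = 0.8205 s.
Fraction remaining at end-expiration = e^(−Te/τ) = e^(−0.95/0.8205) = 0.3142 → 31.42%.

31.4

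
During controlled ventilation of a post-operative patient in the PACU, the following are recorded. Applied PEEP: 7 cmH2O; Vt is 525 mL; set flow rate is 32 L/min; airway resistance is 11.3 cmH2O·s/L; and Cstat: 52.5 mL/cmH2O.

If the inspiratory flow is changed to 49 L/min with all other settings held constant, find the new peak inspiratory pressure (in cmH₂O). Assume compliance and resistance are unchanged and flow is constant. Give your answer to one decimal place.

Flow: 32 L/min ÷ 60 = 0.5333 L/s.
New flow: 49 L/min ÷ 60 = 0.8167 L/s.
PIP = Vt/C + R·V̇ + PEEP (constant-flow equation of motion).
Only the resistive term changes: ΔPIP = R × ΔV̇ = 11.3 × (0.8167 − 0.5333) = 11.3 × 0.2834 = 3.202 cmH2O.
Original PIP = 525/52.5 + 11.3×0.5333 + 7 = 23.026 cmH2O; new PIP = 23.026 + (3.202) = 26.228 cmH2O.

26.2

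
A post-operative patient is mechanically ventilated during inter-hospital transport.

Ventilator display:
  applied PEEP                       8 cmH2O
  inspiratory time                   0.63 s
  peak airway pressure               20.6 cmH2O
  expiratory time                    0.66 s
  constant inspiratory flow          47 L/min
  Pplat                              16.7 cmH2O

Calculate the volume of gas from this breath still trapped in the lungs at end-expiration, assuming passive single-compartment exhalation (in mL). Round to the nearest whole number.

Flow: 47 L/min ÷ 60 = 0.7833 L/s.
Vt = flow × Ti = 0.7833 L/s × 0.63 s × 1000 mL/L = 493.48 mL.
R = (PIP − Pplat)/V̇ = (20.6 − 16.7) / 0.7833 = 3.9/0.7833 = 4.979 cmH2O·s/L.
C = Vt/(Pplat − PEEP) = 493.48 / (16.7 − 8) = 493.48/8.7 = 56.722 mL/cmH2O.
τ = R × C = 4.979 × 0.05672 L/cmH2O = 0.2824 s.
Fraction remaining = e^(−Te/τ) = e^(−0.66/0.2824) = 0.09661.
Trapped volume = 493.48 × 0.09661 = 47.675 mL.

48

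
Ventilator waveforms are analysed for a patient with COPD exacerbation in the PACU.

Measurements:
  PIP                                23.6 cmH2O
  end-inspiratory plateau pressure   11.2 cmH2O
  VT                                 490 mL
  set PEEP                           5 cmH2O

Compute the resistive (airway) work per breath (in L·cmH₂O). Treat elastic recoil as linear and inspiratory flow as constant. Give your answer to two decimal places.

With constant inspiratory flow the resistive pressure is constant at PIP − Pplat = 23.6 − 11.2 = 12.4 cmH2O, so resistive work = 12.4 × 0.490 = 6.076 L·cmH2O.

6.08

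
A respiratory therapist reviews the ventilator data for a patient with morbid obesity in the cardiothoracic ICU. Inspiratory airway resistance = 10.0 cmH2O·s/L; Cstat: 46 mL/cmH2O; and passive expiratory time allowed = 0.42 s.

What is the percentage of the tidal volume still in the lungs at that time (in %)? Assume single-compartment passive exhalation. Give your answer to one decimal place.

40.1

τ = R × C = 10.0 × 46 mL/cmH2O = 10.0 × 0.046 L/cmH2O = 0.46 s.
Passive exhalation: V(t)/V₀ = e^(−t/τ) = e^(−0.42/0.46) = 0.4013.
Fraction remaining = 0.4013 → 40.13%.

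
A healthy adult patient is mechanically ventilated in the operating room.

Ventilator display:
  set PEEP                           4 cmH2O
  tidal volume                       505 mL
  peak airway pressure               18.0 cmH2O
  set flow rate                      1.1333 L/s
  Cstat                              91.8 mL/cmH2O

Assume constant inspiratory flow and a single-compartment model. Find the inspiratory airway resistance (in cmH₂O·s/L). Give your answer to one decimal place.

Equation of motion (constant flow): PIP = Vt/C + R·V̇ + PEEP.
R·V̇ = PIP − Vt/C − PEEP = 18.0 − 505/91.8 − 4 = 18.0 − 5.501 − 4 = 8.499 cmH2O.
R = 8.499 / 1.1333 = 7.499 cmH2O·s/L.

7.5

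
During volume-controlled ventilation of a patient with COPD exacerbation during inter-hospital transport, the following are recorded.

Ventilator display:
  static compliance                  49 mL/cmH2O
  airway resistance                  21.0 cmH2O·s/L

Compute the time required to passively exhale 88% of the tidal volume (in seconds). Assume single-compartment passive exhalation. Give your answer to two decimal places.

τ = R × C = 21.0 × 49 mL/cmH2O = 21.0 × 0.049 L/cmH2O = 1.029 s.
Exhaled fraction f = 1 − e^(−t/τ) → t = −τ·ln(1 − f) = −1.029·ln(0.12) = 2.182 s.

2.18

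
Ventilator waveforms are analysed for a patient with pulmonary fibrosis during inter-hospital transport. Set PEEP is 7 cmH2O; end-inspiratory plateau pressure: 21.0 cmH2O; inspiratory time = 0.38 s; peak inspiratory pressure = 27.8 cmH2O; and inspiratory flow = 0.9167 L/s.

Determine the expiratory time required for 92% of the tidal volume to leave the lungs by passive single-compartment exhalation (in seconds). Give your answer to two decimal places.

0.47

Vt = flow × Ti = 0.9167 L/s × 0.38 s × 1000 mL/L = 348.35 mL.
R = (PIP − Pplat)/V̇ = (27.8 − 21.0) / 0.9167 = 6.8/0.9167 = 7.418 cmH2O·s/L.
C = Vt/(Pplat − PEEP) = 348.35 / (21.0 − 7) = 348.35/14.0 = 24.882 mL/cmH2O.
τ = R × C = 7.418 × 0.02488 L/cmH2O = 0.1846 s.
t = −τ·ln(1 − 0.92) = −0.1846·ln(0.08) = 0.4662 s.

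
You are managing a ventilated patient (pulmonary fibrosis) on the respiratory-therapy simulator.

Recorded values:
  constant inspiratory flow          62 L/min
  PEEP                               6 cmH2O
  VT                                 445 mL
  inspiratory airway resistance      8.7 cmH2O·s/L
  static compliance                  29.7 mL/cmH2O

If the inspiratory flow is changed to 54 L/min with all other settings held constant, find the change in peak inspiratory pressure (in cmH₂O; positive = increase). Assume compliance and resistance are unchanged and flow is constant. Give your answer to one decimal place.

-1.2

Flow: 62 L/min ÷ 60 = 1.0333 L/s.
New flow: 54 L/min ÷ 60 = 0.9 L/s.
PIP = Vt/C + R·V̇ + PEEP (constant-flow equation of motion).
Only the resistive term changes: ΔPIP = R × ΔV̇ = 8.7 × (0.9 − 1.0333) = 8.7 × -0.1333 = -1.16 cmH2O.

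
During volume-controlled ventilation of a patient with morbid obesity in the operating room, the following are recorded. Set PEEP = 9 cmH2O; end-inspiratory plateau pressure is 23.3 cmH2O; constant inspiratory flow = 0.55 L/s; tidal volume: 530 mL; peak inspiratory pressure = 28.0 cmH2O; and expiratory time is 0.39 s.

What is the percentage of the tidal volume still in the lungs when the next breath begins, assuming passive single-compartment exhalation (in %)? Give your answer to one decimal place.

R = (PIP − Pplat)/V̇ = (28.0 − 23.3) / 0.55 = 4.7/0.55 = 8.545 cmH2O·s/L.
C = Vt/(Pplat − PEEP) = 530.0 / (23.3 − 9) = 530.0/14.3 = 37.063 mL/cmH2O.
τ = R × C = 8.545 × 0.03706 L/cmH2O = 0.3167 s.
Fraction remaining at end-expiration = e^(−Te/τ) = e^(−0.39/0.3167) = 0.2919 → 29.19%.

29.2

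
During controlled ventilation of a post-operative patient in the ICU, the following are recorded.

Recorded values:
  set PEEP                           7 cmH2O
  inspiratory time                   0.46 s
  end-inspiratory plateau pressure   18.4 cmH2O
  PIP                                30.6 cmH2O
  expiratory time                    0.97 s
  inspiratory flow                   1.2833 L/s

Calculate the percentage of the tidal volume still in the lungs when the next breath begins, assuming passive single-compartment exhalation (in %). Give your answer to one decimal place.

Vt = flow × Ti = 1.2833 L/s × 0.46 s × 1000 mL/L = 590.32 mL.
R = (PIP − Pplat)/V̇ = (30.6 − 18.4) / 1.2833 = 12.2/1.2833 = 9.507 cmH2O·s/L.
C = Vt/(Pplat − PEEP) = 590.32 / (18.4 − 7) = 590.32/11.4 = 51.782 mL/cmH2O.
τ = R × C = 9.507 × 0.05178 L/cmH2O = 0.4923 s.
Fraction remaining at end-expiration = e^(−Te/τ) = e^(−0.97/0.4923) = 0.1394 → 13.94%.

13.9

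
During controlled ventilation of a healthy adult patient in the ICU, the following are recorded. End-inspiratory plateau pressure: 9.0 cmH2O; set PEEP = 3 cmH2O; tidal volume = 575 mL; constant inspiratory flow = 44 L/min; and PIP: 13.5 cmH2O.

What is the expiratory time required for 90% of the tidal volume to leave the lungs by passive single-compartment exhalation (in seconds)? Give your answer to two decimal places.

Flow: 44 L/min ÷ 60 = 0.7333 L/s.
R = (PIP − Pplat)/V̇ = (13.5 − 9.0) / 0.7333 = 4.5/0.7333 = 6.137 cmH2O·s/L.
C = Vt/(Pplat − PEEP) = 575.0 / (9.0 − 3) = 575.0/6.0 = 95.833 mL/cmH2O.
τ = R × C = 6.137 × 0.09583 L/cmH2O = 0.5881 s.
t = −τ·ln(1 − 0.90) = −0.5881·ln(0.1) = 1.354 s.

1.35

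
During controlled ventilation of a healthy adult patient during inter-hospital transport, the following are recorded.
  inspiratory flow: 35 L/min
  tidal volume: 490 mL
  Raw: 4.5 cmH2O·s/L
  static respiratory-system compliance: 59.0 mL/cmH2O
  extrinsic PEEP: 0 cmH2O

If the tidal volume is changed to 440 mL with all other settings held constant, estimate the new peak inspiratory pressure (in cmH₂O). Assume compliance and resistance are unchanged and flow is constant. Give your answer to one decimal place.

10.1

Flow: 35 L/min ÷ 60 = 0.5833 L/s.
PIP = Vt/C + R·V̇ + PEEP (constant-flow equation of motion).
Only the elastic term changes: ΔPIP = ΔVt / C = (440 − 490) / 59.0 = -0.8475 cmH2O.
Original PIP = 490/59.0 + 4.5×0.5833 + 0 = 10.93 cmH2O; new PIP = 10.93 + (-0.8475) = 10.083 cmH2O.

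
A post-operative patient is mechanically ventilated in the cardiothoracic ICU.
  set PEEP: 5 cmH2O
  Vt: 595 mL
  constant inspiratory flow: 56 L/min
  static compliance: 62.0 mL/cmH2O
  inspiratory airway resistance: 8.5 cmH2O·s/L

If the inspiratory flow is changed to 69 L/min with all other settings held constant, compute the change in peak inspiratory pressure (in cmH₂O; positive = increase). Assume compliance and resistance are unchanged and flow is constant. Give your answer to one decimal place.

1.8

Flow: 56 L/min ÷ 60 = 0.9333 L/s.
New flow: 69 L/min ÷ 60 = 1.15 L/s.
PIP = Vt/C + R·V̇ + PEEP (constant-flow equation of motion).
Only the resistive term changes: ΔPIP = R × ΔV̇ = 8.5 × (1.15 − 0.9333) = 8.5 × 0.2167 = 1.842 cmH2O.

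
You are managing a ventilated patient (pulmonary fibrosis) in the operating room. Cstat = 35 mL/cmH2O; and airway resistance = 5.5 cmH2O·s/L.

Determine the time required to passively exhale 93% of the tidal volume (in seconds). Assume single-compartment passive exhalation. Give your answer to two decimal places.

0.51

τ = R × C = 5.5 × 35 mL/cmH2O = 5.5 × 0.035 L/cmH2O = 0.1925 s.
Exhaled fraction f = 1 − e^(−t/τ) → t = −τ·ln(1 − f) = −0.1925·ln(0.07) = 0.5119 s.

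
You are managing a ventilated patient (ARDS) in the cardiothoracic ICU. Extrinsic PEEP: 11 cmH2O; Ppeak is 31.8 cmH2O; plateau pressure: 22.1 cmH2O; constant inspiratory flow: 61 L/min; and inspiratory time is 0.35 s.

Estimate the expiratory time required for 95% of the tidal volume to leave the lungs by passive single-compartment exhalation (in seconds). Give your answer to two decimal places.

Flow: 61 L/min ÷ 60 = 1.0167 L/s.
Vt = flow × Ti = 1.0167 L/s × 0.35 s × 1000 mL/L = 355.85 mL.
R = (PIP − Pplat)/V̇ = (31.8 − 22.1) / 1.0167 = 9.7/1.0167 = 9.541 cmH2O·s/L.
C = Vt/(Pplat − PEEP) = 355.85 / (22.1 − 11) = 355.85/11.1 = 32.059 mL/cmH2O.
τ = R × C = 9.541 × 0.03206 L/cmH2O = 0.3059 s.
t = −τ·ln(1 − 0.95) = −0.3059·ln(0.05) = 0.9164 s.

0.92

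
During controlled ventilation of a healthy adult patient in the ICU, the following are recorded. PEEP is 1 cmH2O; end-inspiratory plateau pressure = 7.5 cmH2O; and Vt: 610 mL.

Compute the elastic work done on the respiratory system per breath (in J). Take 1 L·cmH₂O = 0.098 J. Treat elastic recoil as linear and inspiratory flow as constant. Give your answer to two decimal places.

Elastic work ≈ ½ × (Pplat − PEEP) × Vt = 0.5 × (7.5 − 1) × 0.610 L = 0.5 × 6.5 × 0.610 = 1.983 L·cmH2O.
× 0.098 J/(L·cmH2O) → 0.1943 J.

0.19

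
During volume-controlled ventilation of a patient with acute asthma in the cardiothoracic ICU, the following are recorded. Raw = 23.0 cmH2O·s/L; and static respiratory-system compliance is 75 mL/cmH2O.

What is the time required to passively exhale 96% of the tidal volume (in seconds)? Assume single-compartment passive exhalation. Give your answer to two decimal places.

5.55

τ = R × C = 23.0 × 75 mL/cmH2O = 23.0 × 0.075 L/cmH2O = 1.725 s.
Exhaled fraction f = 1 − e^(−t/τ) → t = −τ·ln(1 − f) = −1.725·ln(0.04) = 5.553 s.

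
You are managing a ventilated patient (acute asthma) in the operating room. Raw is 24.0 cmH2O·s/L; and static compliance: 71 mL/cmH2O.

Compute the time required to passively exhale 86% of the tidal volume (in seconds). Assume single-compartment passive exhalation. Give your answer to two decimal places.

3.35

τ = R × C = 24.0 × 71 mL/cmH2O = 24.0 × 0.071 L/cmH2O = 1.704 s.
Exhaled fraction f = 1 − e^(−t/τ) → t = −τ·ln(1 − f) = −1.704·ln(0.14) = 3.35 s.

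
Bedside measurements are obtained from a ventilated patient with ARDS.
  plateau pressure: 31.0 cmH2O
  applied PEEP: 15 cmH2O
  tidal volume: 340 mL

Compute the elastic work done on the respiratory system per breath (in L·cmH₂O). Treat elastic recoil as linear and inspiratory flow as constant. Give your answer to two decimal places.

Elastic work ≈ ½ × (Pplat − PEEP) × Vt = 0.5 × (31.0 − 15) × 0.340 L = 0.5 × 16.0 × 0.340 = 2.72 L·cmH2O.

2.72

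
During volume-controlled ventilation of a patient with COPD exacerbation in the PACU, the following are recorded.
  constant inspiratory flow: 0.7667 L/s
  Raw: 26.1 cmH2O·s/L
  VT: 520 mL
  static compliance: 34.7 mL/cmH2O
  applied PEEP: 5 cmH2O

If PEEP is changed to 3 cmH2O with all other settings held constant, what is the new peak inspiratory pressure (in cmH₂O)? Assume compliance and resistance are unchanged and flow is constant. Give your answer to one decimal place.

38.0

PIP = Vt/C + R·V̇ + PEEP (constant-flow equation of motion).
Only the baseline term changes: ΔPIP = ΔPEEP = 3 − 5 = -2.0 cmH2O.
Original PIP = 520/34.7 + 26.1×0.7667 + 5 = 39.996 cmH2O; new PIP = 39.996 + (-2.0) = 37.996 cmH2O.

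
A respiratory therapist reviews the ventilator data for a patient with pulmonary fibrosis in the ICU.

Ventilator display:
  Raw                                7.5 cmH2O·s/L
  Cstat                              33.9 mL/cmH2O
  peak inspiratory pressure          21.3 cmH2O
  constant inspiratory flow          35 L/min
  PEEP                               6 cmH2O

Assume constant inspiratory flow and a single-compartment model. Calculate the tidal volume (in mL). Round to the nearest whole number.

Flow: 35 L/min ÷ 60 = 0.5833 L/s.
Equation of motion (constant flow): PIP = Vt/C + R·V̇ + PEEP.
Vt/C = PIP − R·V̇ − PEEP = 21.3 − 4.375 − 6 = 10.925 cmH2O.
Vt = C × 10.925 = 33.9 × 10.925 = 370.36 mL.

370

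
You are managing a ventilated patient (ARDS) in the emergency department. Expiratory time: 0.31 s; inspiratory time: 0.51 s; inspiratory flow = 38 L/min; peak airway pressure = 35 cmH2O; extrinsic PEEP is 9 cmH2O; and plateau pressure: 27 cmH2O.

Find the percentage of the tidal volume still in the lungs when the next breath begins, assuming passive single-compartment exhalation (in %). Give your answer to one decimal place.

25.5

Flow: 38 L/min ÷ 60 = 0.6333 L/s.
Vt = flow × Ti = 0.6333 L/s × 0.51 s × 1000 mL/L = 322.98 mL.
R = (PIP − Pplat)/V̇ = (35 − 27) / 0.6333 = 8.0/0.6333 = 12.632 cmH2O·s/L.
C = Vt/(Pplat − PEEP) = 322.98 / (27 − 9) = 322.98/18.0 = 17.943 mL/cmH2O.
τ = R × C = 12.632 × 0.01794 L/cmH2O = 0.2266 s.
Fraction remaining at end-expiration = e^(−Te/τ) = e^(−0.31/0.2266) = 0.2546 → 25.46%.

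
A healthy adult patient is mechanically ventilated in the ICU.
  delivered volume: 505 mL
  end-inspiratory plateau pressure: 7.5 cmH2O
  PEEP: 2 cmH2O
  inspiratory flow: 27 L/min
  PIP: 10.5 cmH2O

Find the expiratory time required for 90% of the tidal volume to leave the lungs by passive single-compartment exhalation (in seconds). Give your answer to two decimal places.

1.41

Flow: 27 L/min ÷ 60 = 0.45 L/s.
R = (PIP − Pplat)/V̇ = (10.5 − 7.5) / 0.45 = 3.0/0.45 = 6.667 cmH2O·s/L.
C = Vt/(Pplat − PEEP) = 505.0 / (7.5 − 2) = 505.0/5.5 = 91.818 mL/cmH2O.
τ = R × C = 6.667 × 0.09182 L/cmH2O = 0.6122 s.
t = −τ·ln(1 − 0.90) = −0.6122·ln(0.1) = 1.41 s.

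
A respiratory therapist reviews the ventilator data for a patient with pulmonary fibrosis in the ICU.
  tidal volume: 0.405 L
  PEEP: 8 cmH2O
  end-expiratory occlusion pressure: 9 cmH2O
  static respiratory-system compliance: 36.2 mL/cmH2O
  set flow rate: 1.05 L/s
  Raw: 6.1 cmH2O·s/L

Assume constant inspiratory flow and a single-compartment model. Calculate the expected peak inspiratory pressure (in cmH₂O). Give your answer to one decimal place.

26.6

Total PEEP = 9 cmH2O (set 8 + intrinsic 1); this is the baseline alveolar pressure.
Equation of motion (constant flow): PIP = Vt/C + R·V̇ + PEEP.
PIP = 405/36.2 + 6.1×1.05 + 9 = 11.188 + 6.405 + 9 = 26.593 cmH2O.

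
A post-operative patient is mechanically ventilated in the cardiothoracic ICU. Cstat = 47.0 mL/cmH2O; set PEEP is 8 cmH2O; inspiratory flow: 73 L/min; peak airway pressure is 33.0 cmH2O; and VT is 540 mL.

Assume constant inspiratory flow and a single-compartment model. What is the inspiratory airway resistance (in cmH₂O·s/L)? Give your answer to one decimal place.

11.1

Flow: 73 L/min ÷ 60 = 1.2167 L/s.
Equation of motion (constant flow): PIP = Vt/C + R·V̇ + PEEP.
R·V̇ = PIP − Vt/C − PEEP = 33.0 − 540/47.0 − 8 = 33.0 − 11.489 − 8 = 13.511 cmH2O.
R = 13.511 / 1.2167 = 11.105 cmH2O·s/L.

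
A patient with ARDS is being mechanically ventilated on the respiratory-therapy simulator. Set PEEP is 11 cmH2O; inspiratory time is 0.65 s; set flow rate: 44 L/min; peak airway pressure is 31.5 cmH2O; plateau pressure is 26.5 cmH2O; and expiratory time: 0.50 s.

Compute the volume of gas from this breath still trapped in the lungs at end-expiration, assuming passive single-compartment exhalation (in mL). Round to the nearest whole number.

44

Flow: 44 L/min ÷ 60 = 0.7333 L/s.
Vt = flow × Ti = 0.7333 L/s × 0.65 s × 1000 mL/L = 476.65 mL.
R = (PIP − Pplat)/V̇ = (31.5 − 26.5) / 0.7333 = 5.0/0.7333 = 6.818 cmH2O·s/L.
C = Vt/(Pplat − PEEP) = 476.65 / (26.5 − 11) = 476.65/15.5 = 30.752 mL/cmH2O.
τ = R × C = 6.818 × 0.03075 L/cmH2O = 0.2097 s.
Fraction remaining = e^(−Te/τ) = e^(−0.50/0.2097) = 0.09215.
Trapped volume = 476.65 × 0.09215 = 43.923 mL.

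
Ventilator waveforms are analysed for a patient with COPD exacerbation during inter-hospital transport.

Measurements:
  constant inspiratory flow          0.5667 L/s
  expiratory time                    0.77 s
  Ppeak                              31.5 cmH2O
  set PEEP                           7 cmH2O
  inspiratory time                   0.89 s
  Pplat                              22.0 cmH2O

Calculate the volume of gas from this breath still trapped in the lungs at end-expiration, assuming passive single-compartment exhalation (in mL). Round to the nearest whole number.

129

Vt = flow × Ti = 0.5667 L/s × 0.89 s × 1000 mL/L = 504.36 mL.
R = (PIP − Pplat)/V̇ = (31.5 − 22.0) / 0.5667 = 9.5/0.5667 = 16.764 cmH2O·s/L.
C = Vt/(Pplat − PEEP) = 504.36 / (22.0 − 7) = 504.36/15.0 = 33.624 mL/cmH2O.
τ = R × C = 16.764 × 0.03362 L/cmH2O = 0.5636 s.
Fraction remaining = e^(−Te/τ) = e^(−0.77/0.5636) = 0.2551.
Trapped volume = 504.36 × 0.2551 = 128.66 mL.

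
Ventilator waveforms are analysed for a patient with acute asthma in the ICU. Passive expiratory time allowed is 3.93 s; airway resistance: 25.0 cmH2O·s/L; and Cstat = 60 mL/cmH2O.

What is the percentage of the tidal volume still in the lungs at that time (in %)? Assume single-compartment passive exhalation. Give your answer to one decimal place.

τ = R × C = 25.0 × 60 mL/cmH2O = 25.0 × 0.060 L/cmH2O = 1.5 s.
Passive exhalation: V(t)/V₀ = e^(−t/τ) = e^(−3.93/1.5) = 0.0728.
Fraction remaining = 0.0728 → 7.28%.

7.3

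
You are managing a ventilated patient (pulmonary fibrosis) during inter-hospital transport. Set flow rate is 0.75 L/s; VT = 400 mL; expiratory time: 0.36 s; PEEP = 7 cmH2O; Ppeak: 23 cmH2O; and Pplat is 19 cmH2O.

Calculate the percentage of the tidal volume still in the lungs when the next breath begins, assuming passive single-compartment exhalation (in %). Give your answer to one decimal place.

R = (PIP − Pplat)/V̇ = (23 − 19) / 0.75 = 4.0/0.75 = 5.333 cmH2O·s/L.
C = Vt/(Pplat − PEEP) = 400.0 / (19 − 7) = 400.0/12.0 = 33.333 mL/cmH2O.
τ = R × C = 5.333 × 0.03333 L/cmH2O = 0.1777 s.
Fraction remaining at end-expiration = e^(−Te/τ) = e^(−0.36/0.1777) = 0.1319 → 13.19%.

13.2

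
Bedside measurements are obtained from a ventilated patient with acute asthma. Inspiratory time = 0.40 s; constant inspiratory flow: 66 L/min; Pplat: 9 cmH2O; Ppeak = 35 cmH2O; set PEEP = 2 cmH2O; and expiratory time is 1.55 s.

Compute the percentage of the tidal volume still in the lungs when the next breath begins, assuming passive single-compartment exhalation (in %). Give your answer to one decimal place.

35.2

Flow: 66 L/min ÷ 60 = 1.1 L/s.
Vt = flow × Ti = 1.1 L/s × 0.40 s × 1000 mL/L = 440.0 mL.
R = (PIP − Pplat)/V̇ = (35 − 9) / 1.1 = 26.0/1.1 = 23.636 cmH2O·s/L.
C = Vt/(Pplat − PEEP) = 440.0 / (9 − 2) = 440.0/7.0 = 62.857 mL/cmH2O.
τ = R × C = 23.636 × 0.06286 L/cmH2O = 1.486 s.
Fraction remaining at end-expiration = e^(−Te/τ) = e^(−1.55/1.486) = 0.3524 → 35.24%.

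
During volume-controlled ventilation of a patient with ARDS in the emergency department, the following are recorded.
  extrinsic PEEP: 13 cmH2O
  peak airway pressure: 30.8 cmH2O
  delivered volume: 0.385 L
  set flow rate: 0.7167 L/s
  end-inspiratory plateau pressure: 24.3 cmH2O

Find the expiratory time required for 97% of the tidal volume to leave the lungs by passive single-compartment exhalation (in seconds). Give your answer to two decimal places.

R = (PIP − Pplat)/V̇ = (30.8 − 24.3) / 0.7167 = 6.5/0.7167 = 9.069 cmH2O·s/L.
C = Vt/(Pplat − PEEP) = 385.0 / (24.3 − 13) = 385.0/11.3 = 34.071 mL/cmH2O.
τ = R × C = 9.069 × 0.03407 L/cmH2O = 0.309 s.
t = −τ·ln(1 − 0.97) = −0.309·ln(0.03) = 1.084 s.

1.08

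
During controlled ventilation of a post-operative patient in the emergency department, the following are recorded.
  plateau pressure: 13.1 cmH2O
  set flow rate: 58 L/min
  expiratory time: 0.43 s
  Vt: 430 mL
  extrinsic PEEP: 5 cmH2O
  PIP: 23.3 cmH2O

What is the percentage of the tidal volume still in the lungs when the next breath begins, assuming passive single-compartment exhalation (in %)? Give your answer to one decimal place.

Flow: 58 L/min ÷ 60 = 0.9667 L/s.
R = (PIP − Pplat)/V̇ = (23.3 − 13.1) / 0.9667 = 10.2/0.9667 = 10.551 cmH2O·s/L.
C = Vt/(Pplat − PEEP) = 430.0 / (13.1 − 5) = 430.0/8.1 = 53.086 mL/cmH2O.
τ = R × C = 10.551 × 0.05309 L/cmH2O = 0.5602 s.
Fraction remaining at end-expiration = e^(−Te/τ) = e^(−0.43/0.5602) = 0.4641 → 46.41%.

46.4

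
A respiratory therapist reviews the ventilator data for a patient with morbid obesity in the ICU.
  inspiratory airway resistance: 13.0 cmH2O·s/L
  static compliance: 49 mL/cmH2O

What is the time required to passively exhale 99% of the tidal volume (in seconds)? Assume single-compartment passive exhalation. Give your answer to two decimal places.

τ = R × C = 13.0 × 49 mL/cmH2O = 13.0 × 0.049 L/cmH2O = 0.637 s.
Exhaled fraction f = 1 − e^(−t/τ) → t = −τ·ln(1 − f) = −0.637·ln(0.01) = 2.933 s.

2.93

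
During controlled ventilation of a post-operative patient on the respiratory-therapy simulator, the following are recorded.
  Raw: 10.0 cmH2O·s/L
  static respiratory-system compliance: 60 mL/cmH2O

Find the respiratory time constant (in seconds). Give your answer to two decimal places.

0.60

τ = R × C = 10.0 × 60 mL/cmH2O = 10.0 × 0.060 L/cmH2O = 0.6 s.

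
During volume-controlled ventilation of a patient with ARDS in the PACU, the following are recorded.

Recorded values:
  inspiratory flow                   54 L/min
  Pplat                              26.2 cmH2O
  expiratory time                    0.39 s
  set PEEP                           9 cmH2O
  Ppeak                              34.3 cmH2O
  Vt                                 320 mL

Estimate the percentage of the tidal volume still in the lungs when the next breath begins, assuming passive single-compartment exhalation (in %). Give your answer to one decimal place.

Flow: 54 L/min ÷ 60 = 0.9 L/s.
R = (PIP − Pplat)/V̇ = (34.3 − 26.2) / 0.9 = 8.1/0.9 = 9.0 cmH2O·s/L.
C = Vt/(Pplat − PEEP) = 320.0 / (26.2 − 9) = 320.0/17.2 = 18.605 mL/cmH2O.
τ = R × C = 9.0 × 0.01861 L/cmH2O = 0.1675 s.
Fraction remaining at end-expiration = e^(−Te/τ) = e^(−0.39/0.1675) = 0.09746 → 9.746%.

9.7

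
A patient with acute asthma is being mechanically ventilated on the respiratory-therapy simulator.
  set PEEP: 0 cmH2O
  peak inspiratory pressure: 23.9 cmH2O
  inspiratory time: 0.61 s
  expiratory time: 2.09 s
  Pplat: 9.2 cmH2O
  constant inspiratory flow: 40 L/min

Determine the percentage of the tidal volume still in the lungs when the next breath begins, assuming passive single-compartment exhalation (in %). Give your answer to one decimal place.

11.7

Flow: 40 L/min ÷ 60 = 0.6667 L/s.
Vt = flow × Ti = 0.6667 L/s × 0.61 s × 1000 mL/L = 406.69 mL.
R = (PIP − Pplat)/V̇ = (23.9 − 9.2) / 0.6667 = 14.7/0.6667 = 22.049 cmH2O·s/L.
C = Vt/(Pplat − PEEP) = 406.69 / (9.2 − 0) = 406.69/9.2 = 44.205 mL/cmH2O.
τ = R × C = 22.049 × 0.04421 L/cmH2O = 0.9748 s.
Fraction remaining at end-expiration = e^(−Te/τ) = e^(−2.09/0.9748) = 0.1172 → 11.72%.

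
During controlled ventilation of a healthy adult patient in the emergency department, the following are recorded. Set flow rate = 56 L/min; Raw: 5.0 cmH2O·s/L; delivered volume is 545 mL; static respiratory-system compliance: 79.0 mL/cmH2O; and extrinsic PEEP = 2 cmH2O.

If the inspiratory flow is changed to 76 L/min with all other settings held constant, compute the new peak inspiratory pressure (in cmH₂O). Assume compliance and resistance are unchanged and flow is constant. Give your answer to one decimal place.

Flow: 56 L/min ÷ 60 = 0.9333 L/s.
New flow: 76 L/min ÷ 60 = 1.2667 L/s.
PIP = Vt/C + R·V̇ + PEEP (constant-flow equation of motion).
Only the resistive term changes: ΔPIP = R × ΔV̇ = 5.0 × (1.2667 − 0.9333) = 5.0 × 0.3334 = 1.667 cmH2O.
Original PIP = 545/79.0 + 5.0×0.9333 + 2 = 13.565 cmH2O; new PIP = 13.565 + (1.667) = 15.232 cmH2O.

15.2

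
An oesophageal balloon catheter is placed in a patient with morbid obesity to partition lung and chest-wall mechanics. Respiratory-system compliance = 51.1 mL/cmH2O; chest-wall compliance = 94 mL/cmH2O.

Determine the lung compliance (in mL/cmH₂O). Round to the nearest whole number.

112

1/CL = 1/Crs − 1/Ccw.
1/CL = 1/51.1 − 1/94 = 0.008931.
CL = 111.97 mL/cmH2O.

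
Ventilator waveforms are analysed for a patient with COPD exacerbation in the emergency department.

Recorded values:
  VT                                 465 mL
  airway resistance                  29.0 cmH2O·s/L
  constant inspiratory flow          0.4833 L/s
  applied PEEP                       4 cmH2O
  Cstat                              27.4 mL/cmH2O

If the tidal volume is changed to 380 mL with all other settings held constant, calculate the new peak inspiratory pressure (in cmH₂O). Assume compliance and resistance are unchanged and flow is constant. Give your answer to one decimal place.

PIP = Vt/C + R·V̇ + PEEP (constant-flow equation of motion).
Only the elastic term changes: ΔPIP = ΔVt / C = (380 − 465) / 27.4 = -3.102 cmH2O.
Original PIP = 465/27.4 + 29.0×0.4833 + 4 = 34.987 cmH2O; new PIP = 34.987 + (-3.102) = 31.885 cmH2O.

31.9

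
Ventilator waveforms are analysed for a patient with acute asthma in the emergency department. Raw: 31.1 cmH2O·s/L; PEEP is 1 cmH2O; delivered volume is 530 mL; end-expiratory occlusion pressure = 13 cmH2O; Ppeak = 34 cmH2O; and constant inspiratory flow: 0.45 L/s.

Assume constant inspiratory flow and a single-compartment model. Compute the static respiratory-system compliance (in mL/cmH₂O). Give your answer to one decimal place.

Total PEEP = 13 cmH2O (set 1 + intrinsic 12); this is the baseline alveolar pressure.
Equation of motion (constant flow): PIP = Vt/C + R·V̇ + PEEP.
Vt/C = PIP − R·V̇ − PEEP = 34 − 31.1×0.45 − 13 = 34 − 13.995 − 13 = 7.005 cmH2O.
C = Vt / 7.005 = 530 / 7.005 = 75.66 mL/cmH2O.

75.7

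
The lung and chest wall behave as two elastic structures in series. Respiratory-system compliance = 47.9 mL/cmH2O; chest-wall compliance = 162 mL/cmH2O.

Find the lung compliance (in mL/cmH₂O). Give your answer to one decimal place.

68.0

1/CL = 1/Crs − 1/Ccw.
1/CL = 1/47.9 − 1/162 = 0.0147.
CL = 68.027 mL/cmH2O.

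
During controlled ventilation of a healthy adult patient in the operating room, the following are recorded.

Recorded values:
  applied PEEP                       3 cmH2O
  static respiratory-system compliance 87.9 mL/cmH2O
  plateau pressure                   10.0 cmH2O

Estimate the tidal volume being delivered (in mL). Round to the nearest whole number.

Vt = Cstat × (Pplat − PEEP) = 87.9 × (10.0 − 3) = 87.9 × 7.0 = 615.3 mL.

615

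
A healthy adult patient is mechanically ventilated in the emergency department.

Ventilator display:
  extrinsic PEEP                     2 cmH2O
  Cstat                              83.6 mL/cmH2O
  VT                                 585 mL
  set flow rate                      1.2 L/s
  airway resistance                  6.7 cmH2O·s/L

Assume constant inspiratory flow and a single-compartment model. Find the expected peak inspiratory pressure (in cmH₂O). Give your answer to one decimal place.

17.0

Equation of motion (constant flow): PIP = Vt/C + R·V̇ + PEEP.
PIP = 585/83.6 + 6.7×1.2 + 2 = 6.998 + 8.04 + 2 = 17.038 cmH2O.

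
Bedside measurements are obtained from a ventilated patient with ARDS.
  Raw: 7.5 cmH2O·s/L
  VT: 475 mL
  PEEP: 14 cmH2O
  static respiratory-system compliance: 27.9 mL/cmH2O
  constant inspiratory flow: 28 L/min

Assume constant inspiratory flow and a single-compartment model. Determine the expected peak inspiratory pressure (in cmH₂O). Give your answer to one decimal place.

34.5

Flow: 28 L/min ÷ 60 = 0.4667 L/s.
Equation of motion (constant flow): PIP = Vt/C + R·V̇ + PEEP.
PIP = 475/27.9 + 7.5×0.4667 + 14 = 17.025 + 3.5 + 14 = 34.525 cmH2O.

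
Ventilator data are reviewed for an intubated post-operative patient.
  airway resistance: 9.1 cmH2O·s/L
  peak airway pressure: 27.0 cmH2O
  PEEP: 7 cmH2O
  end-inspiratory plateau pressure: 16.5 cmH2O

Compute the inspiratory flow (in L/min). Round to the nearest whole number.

69

flow = (PIP − Pplat) / Raw = (27.0 − 16.5) / 9.1 = 1.154 L/s × 60 = 69.24 L/min.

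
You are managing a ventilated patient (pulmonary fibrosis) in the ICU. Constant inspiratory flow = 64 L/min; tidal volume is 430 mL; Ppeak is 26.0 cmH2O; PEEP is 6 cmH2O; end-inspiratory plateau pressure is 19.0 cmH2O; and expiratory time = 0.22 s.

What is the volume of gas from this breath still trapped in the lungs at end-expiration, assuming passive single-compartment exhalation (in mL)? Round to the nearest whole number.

156

Flow: 64 L/min ÷ 60 = 1.0667 L/s.
R = (PIP − Pplat)/V̇ = (26.0 − 19.0) / 1.0667 = 7.0/1.0667 = 6.562 cmH2O·s/L.
C = Vt/(Pplat − PEEP) = 430.0 / (19.0 − 6) = 430.0/13.0 = 33.077 mL/cmH2O.
τ = R × C = 6.562 × 0.03308 L/cmH2O = 0.2171 s.
Fraction remaining = e^(−Te/τ) = e^(−0.22/0.2171) = 0.363.
Trapped volume = 430.0 × 0.363 = 156.09 mL.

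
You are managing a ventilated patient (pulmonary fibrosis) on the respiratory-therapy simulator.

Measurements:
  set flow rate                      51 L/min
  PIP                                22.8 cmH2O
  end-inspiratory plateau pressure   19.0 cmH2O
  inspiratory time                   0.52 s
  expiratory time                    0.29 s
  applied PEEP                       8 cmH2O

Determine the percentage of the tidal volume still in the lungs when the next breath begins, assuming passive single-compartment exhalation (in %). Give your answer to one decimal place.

19.9

Flow: 51 L/min ÷ 60 = 0.85 L/s.
Vt = flow × Ti = 0.85 L/s × 0.52 s × 1000 mL/L = 442.0 mL.
R = (PIP − Pplat)/V̇ = (22.8 − 19.0) / 0.85 = 3.8/0.85 = 4.471 cmH2O·s/L.
C = Vt/(Pplat − PEEP) = 442.0 / (19.0 − 8) = 442.0/11.0 = 40.182 mL/cmH2O.
τ = R × C = 4.471 × 0.04018 L/cmH2O = 0.1796 s.
Fraction remaining at end-expiration = e^(−Te/τ) = e^(−0.29/0.1796) = 0.199 → 19.9%.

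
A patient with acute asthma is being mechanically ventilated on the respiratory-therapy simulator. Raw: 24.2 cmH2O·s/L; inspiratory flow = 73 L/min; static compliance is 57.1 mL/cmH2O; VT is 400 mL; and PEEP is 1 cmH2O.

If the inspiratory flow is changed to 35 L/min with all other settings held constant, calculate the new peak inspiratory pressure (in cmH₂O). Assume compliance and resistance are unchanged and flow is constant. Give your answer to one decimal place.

Flow: 73 L/min ÷ 60 = 1.2167 L/s.
New flow: 35 L/min ÷ 60 = 0.5833 L/s.
PIP = Vt/C + R·V̇ + PEEP (constant-flow equation of motion).
Only the resistive term changes: ΔPIP = R × ΔV̇ = 24.2 × (0.5833 − 1.2167) = 24.2 × -0.6334 = -15.328 cmH2O.
Original PIP = 400/57.1 + 24.2×1.2167 + 1 = 37.449 cmH2O; new PIP = 37.449 + (-15.328) = 22.121 cmH2O.

22.1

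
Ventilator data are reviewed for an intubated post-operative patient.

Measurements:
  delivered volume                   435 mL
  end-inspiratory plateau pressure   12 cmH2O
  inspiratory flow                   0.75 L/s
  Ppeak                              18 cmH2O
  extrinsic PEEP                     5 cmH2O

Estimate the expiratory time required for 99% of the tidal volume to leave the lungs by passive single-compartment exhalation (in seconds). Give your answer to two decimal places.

R = (PIP − Pplat)/V̇ = (18 − 12) / 0.75 = 6.0/0.75 = 8.0 cmH2O·s/L.
C = Vt/(Pplat − PEEP) = 435.0 / (12 − 5) = 435.0/7.0 = 62.143 mL/cmH2O.
τ = R × C = 8.0 × 0.06214 L/cmH2O = 0.4971 s.
t = −τ·ln(1 − 0.99) = −0.4971·ln(0.01) = 2.289 s.

2.29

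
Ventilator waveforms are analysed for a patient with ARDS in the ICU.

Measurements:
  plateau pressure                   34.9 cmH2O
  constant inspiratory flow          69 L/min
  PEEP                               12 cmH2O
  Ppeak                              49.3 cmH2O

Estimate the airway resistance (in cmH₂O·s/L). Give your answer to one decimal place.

12.5

Flow: 69 L/min ÷ 60 = 1.15 L/s.
Raw = (PIP − Pplat) / flow = (49.3 − 34.9) / 1.15 = 14.4 / 1.15 = 12.522 cmH2O·s/L.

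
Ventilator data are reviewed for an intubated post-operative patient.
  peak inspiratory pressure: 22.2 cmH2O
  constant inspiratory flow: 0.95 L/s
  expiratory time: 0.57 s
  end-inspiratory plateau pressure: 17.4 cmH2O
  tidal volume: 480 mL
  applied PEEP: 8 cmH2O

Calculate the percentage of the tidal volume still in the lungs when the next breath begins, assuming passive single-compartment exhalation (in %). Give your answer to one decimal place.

11.0

R = (PIP − Pplat)/V̇ = (22.2 − 17.4) / 0.95 = 4.8/0.95 = 5.053 cmH2O·s/L.
C = Vt/(Pplat − PEEP) = 480.0 / (17.4 − 8) = 480.0/9.4 = 51.064 mL/cmH2O.
τ = R × C = 5.053 × 0.05106 L/cmH2O = 0.258 s.
Fraction remaining at end-expiration = e^(−Te/τ) = e^(−0.57/0.258) = 0.1098 → 10.98%.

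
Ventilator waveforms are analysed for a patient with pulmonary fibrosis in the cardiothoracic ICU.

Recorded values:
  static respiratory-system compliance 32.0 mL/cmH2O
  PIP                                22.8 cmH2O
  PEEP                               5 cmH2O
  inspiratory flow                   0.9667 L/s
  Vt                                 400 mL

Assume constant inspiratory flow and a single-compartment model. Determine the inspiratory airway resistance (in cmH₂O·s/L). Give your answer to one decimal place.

5.5

Equation of motion (constant flow): PIP = Vt/C + R·V̇ + PEEP.
R·V̇ = PIP − Vt/C − PEEP = 22.8 − 400/32.0 − 5 = 22.8 − 12.5 − 5 = 5.3 cmH2O.
R = 5.3 / 0.9667 = 5.483 cmH2O·s/L.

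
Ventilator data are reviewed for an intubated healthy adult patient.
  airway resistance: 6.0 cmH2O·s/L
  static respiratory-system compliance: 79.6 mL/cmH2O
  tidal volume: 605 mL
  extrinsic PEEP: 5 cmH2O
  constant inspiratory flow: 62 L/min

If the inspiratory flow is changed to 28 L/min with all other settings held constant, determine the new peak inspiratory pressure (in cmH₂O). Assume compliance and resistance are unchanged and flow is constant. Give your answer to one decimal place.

Flow: 62 L/min ÷ 60 = 1.0333 L/s.
New flow: 28 L/min ÷ 60 = 0.4667 L/s.
PIP = Vt/C + R·V̇ + PEEP (constant-flow equation of motion).
Only the resistive term changes: ΔPIP = R × ΔV̇ = 6.0 × (0.4667 − 1.0333) = 6.0 × -0.5666 = -3.4 cmH2O.
Original PIP = 605/79.6 + 6.0×1.0333 + 5 = 18.8 cmH2O; new PIP = 18.8 + (-3.4) = 15.4 cmH2O.

15.4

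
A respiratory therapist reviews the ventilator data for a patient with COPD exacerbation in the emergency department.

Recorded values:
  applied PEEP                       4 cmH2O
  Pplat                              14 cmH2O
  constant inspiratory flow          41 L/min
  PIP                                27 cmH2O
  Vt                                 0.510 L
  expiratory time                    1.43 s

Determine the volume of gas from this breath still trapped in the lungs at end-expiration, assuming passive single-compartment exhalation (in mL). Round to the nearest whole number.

117

Flow: 41 L/min ÷ 60 = 0.6833 L/s.
R = (PIP − Pplat)/V̇ = (27 − 14) / 0.6833 = 13.0/0.6833 = 19.025 cmH2O·s/L.
C = Vt/(Pplat − PEEP) = 510.0 / (14 − 4) = 510.0/10.0 = 51.0 mL/cmH2O.
τ = R × C = 19.025 × 0.051 L/cmH2O = 0.9703 s.
Fraction remaining = e^(−Te/τ) = e^(−1.43/0.9703) = 0.2291.
Trapped volume = 510.0 × 0.2291 = 116.84 mL.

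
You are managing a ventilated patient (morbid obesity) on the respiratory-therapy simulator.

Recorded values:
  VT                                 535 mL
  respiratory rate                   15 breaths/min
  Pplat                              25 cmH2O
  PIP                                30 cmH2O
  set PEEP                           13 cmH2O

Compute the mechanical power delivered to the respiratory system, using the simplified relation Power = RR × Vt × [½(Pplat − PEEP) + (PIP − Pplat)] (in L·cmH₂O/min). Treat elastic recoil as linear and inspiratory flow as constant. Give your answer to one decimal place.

88.3

Per-breath work = Vt × [½(Pplat−PEEP) + (PIP−Pplat)] = 0.535 × [0.5×12.0 + 5.0] = 0.535 × 11.0 = 5.885 L·cmH2O.
Power = 15 × 5.885 = 88.275 L·cmH2O/min.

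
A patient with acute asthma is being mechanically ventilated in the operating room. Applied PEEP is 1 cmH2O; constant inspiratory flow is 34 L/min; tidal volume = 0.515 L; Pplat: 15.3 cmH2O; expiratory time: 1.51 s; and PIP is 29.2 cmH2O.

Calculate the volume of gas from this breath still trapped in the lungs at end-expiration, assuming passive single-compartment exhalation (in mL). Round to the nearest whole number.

93

Flow: 34 L/min ÷ 60 = 0.5667 L/s.
R = (PIP − Pplat)/V̇ = (29.2 − 15.3) / 0.5667 = 13.9/0.5667 = 24.528 cmH2O·s/L.
C = Vt/(Pplat − PEEP) = 515.0 / (15.3 − 1) = 515.0/14.3 = 36.014 mL/cmH2O.
τ = R × C = 24.528 × 0.03601 L/cmH2O = 0.8833 s.
Fraction remaining = e^(−Te/τ) = e^(−1.51/0.8833) = 0.181.
Trapped volume = 515.0 × 0.181 = 93.215 mL.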